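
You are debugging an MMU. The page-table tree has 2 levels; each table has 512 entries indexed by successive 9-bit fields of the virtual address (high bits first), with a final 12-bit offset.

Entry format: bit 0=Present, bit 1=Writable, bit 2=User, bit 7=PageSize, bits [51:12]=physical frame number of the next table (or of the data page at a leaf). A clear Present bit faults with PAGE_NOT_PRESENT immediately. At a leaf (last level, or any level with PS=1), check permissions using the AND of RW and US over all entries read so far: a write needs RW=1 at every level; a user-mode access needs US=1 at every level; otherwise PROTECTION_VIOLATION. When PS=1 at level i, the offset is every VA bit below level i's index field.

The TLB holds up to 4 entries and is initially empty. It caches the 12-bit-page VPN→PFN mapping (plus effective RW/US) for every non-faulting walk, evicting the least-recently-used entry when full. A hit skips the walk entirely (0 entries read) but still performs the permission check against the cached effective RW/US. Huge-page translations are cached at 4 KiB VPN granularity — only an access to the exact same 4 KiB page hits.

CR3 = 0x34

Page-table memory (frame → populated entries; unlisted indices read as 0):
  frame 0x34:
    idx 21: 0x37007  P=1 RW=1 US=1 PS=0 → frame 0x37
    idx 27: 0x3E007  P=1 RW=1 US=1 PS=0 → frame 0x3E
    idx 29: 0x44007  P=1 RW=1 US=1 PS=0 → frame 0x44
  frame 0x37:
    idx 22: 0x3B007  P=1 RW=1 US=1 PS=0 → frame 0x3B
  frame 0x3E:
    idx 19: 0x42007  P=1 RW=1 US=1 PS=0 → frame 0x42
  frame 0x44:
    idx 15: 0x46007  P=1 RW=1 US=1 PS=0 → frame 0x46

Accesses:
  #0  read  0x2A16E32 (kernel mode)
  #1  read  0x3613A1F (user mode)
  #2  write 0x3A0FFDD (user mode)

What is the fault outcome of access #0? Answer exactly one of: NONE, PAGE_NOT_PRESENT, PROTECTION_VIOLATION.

Per-access translation:
#0 VA=0x2A16E32 (r,kernel):
  lvl0: tbl 0x34, slot 21 ⇒ 0x37007 (P1/RW1/US1/PS0)
  lvl1: tbl 0x37, slot 22 ⇒ 0x3B007 (P1/RW1/US1/PS0)
  ✓ 0x3BE32  — 2 lookups
#1 VA=0x3613A1F (r,user):
  lvl0: tbl 0x34, slot 27 ⇒ 0x3E007 (P1/RW1/US1/PS0)
  lvl1: tbl 0x3E, slot 19 ⇒ 0x42007 (P1/RW1/US1/PS0)
  ✓ 0x42A1F  — 2 lookups
#2 VA=0x3A0FFDD (w,user):
  lvl0: tbl 0x34, slot 29 ⇒ 0x44007 (P1/RW1/US1/PS0)
  lvl1: tbl 0x44, slot 15 ⇒ 0x46007 (P1/RW1/US1/PS0)
  ✓ 0x46FDD  — 2 lookups

Access #0 fault: NONE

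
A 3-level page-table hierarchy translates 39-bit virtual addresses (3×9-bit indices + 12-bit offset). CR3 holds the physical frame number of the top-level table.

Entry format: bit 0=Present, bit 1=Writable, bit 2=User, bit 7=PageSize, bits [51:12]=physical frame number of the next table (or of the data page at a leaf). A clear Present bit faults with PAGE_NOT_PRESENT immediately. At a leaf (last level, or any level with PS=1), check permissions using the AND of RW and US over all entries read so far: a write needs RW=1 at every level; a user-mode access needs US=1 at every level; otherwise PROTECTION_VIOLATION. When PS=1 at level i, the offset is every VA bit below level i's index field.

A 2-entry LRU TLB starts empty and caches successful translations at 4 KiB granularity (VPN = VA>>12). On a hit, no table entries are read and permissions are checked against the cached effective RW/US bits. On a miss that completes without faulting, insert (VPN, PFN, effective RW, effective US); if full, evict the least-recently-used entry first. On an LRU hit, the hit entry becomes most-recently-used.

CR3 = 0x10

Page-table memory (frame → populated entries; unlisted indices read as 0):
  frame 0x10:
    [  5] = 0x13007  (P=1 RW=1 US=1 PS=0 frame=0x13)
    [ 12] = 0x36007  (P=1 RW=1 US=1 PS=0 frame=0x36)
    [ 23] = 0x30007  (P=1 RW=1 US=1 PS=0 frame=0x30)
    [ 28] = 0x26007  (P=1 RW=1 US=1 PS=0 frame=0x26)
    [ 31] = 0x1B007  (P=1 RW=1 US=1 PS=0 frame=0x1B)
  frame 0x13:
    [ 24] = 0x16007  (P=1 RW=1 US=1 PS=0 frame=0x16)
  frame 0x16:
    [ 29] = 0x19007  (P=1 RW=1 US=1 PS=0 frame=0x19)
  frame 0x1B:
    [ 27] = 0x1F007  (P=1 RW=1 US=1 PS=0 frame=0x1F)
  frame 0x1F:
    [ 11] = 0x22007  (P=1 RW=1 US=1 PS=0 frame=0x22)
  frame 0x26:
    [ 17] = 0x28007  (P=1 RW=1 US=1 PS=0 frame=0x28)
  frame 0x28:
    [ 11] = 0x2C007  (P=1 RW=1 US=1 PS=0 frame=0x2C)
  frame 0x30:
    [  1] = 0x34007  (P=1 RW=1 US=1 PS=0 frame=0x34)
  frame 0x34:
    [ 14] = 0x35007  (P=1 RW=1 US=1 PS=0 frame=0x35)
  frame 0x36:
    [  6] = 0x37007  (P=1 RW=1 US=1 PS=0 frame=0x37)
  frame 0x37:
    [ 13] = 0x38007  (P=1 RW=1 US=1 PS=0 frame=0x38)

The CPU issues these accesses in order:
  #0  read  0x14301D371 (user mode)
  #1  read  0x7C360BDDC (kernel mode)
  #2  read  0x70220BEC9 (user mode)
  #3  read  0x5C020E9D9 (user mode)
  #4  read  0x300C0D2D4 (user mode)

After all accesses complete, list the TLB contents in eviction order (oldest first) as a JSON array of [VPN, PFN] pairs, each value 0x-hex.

Trace:
#0 VA=0x14301D371 (r,user):
  L0: frame=0x10 idx=5 entry=0x13007 [P=1 RW=1 US=1 PS=0]
  L1: frame=0x13 idx=24 entry=0x16007 [P=1 RW=1 US=1 PS=0]
  L2: frame=0x16 idx=29 entry=0x19007 [P=1 RW=1 US=1 PS=0]
  ⇒ phys 0x19371  [3 reads]
#1 VA=0x7C360BDDC (r,kernel):
  L0: frame=0x10 idx=31 entry=0x1B007 [P=1 RW=1 US=1 PS=0]
  L1: frame=0x1B idx=27 entry=0x1F007 [P=1 RW=1 US=1 PS=0]
  L2: frame=0x1F idx=11 entry=0x22007 [P=1 RW=1 US=1 PS=0]
  ⇒ phys 0x22DDC  [3 reads]
#2 VA=0x70220BEC9 (r,user):
  L0: frame=0x10 idx=28 entry=0x26007 [P=1 RW=1 US=1 PS=0]
  L1: frame=0x26 idx=17 entry=0x28007 [P=1 RW=1 US=1 PS=0]
  L2: frame=0x28 idx=11 entry=0x2C007 [P=1 RW=1 US=1 PS=0]
  ⇒ phys 0x2CEC9  [3 reads]
#3 VA=0x5C020E9D9 (r,user):
  L0: frame=0x10 idx=23 entry=0x30007 [P=1 RW=1 US=1 PS=0]
  L1: frame=0x30 idx=1 entry=0x34007 [P=1 RW=1 US=1 PS=0]
  L2: frame=0x34 idx=14 entry=0x35007 [P=1 RW=1 US=1 PS=0]
  ⇒ phys 0x359D9  [3 reads]
#4 VA=0x300C0D2D4 (r,user):
  L0: frame=0x10 idx=12 entry=0x36007 [P=1 RW=1 US=1 PS=0]
  L1: frame=0x36 idx=6 entry=0x37007 [P=1 RW=1 US=1 PS=0]
  L2: frame=0x37 idx=13 entry=0x38007 [P=1 RW=1 US=1 PS=0]
  ⇒ phys 0x382D4  [3 reads]

TLB: [["0x5C020E", "0x35"], ["0x300C0D", "0x38"]]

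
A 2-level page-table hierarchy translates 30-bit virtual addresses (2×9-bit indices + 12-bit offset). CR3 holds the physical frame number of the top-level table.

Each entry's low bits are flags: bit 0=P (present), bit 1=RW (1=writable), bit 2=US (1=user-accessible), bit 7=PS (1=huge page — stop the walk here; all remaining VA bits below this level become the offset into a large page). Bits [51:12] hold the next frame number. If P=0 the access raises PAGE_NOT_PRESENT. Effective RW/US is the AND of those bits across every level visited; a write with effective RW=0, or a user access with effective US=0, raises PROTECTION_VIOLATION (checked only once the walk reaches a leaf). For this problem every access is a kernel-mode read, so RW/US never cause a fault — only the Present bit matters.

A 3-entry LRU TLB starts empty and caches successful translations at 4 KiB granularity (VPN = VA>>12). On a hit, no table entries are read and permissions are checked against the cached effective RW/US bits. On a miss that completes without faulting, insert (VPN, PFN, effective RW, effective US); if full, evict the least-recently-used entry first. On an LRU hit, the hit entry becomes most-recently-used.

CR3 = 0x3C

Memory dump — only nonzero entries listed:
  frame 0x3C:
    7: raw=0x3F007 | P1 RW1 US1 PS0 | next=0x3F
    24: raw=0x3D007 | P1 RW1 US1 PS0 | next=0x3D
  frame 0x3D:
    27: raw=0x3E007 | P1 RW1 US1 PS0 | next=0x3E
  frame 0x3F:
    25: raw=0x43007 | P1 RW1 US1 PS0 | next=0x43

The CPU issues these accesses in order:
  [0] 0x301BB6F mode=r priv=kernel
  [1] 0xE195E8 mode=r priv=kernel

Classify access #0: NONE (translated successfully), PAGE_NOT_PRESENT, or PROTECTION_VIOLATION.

Trace:
#0 VA=0x301BB6F (r,kernel):
  lvl0: tbl 0x3C, slot 24 ⇒ 0x3D007 (P1/RW1/US1/PS0)
  lvl1: tbl 0x3D, slot 27 ⇒ 0x3E007 (P1/RW1/US1/PS0)
  ⇒ phys 0x3EB6F  [2 reads]
#1 VA=0xE195E8 (r,kernel):
  lvl0: tbl 0x3C, slot 7 ⇒ 0x3F007 (P1/RW1/US1/PS0)
  lvl1: tbl 0x3F, slot 25 ⇒ 0x43007 (P1/RW1/US1/PS0)
  ⇒ phys 0x435E8  [2 reads]

Access #0 fault: NONE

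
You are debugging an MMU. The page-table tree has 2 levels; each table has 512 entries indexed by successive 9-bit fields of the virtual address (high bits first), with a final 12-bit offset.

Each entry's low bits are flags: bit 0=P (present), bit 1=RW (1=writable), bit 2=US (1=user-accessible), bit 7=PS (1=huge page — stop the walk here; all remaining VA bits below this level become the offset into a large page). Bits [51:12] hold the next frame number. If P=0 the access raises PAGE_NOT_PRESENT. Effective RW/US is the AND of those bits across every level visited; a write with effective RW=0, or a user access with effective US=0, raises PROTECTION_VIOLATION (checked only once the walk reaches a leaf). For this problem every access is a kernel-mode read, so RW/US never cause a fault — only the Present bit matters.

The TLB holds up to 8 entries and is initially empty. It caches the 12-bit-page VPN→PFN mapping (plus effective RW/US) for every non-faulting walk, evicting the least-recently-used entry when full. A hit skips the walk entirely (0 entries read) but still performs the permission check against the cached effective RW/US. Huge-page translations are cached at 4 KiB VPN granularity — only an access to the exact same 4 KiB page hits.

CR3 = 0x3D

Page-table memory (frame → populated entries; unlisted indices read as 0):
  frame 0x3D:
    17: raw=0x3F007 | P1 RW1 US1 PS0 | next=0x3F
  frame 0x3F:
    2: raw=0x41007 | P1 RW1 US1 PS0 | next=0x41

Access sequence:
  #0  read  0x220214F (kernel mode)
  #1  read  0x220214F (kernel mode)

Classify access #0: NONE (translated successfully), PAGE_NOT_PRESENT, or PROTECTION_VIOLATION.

Trace:
#0 VA=0x220214F (r,kernel):
  [0] read 0x3D idx=17: raw=0x3F007 flags P=1 W=1 U=1 S=0
  [1] read 0x3F idx=2: raw=0x41007 flags P=1 W=1 U=1 S=0
  ⇒ phys 0x4114F  [2 reads]
#1 VA=0x220214F (r,kernel):
  TLB hit vpn=0x2202 → PA=0x4114F

Access #0 fault: NONE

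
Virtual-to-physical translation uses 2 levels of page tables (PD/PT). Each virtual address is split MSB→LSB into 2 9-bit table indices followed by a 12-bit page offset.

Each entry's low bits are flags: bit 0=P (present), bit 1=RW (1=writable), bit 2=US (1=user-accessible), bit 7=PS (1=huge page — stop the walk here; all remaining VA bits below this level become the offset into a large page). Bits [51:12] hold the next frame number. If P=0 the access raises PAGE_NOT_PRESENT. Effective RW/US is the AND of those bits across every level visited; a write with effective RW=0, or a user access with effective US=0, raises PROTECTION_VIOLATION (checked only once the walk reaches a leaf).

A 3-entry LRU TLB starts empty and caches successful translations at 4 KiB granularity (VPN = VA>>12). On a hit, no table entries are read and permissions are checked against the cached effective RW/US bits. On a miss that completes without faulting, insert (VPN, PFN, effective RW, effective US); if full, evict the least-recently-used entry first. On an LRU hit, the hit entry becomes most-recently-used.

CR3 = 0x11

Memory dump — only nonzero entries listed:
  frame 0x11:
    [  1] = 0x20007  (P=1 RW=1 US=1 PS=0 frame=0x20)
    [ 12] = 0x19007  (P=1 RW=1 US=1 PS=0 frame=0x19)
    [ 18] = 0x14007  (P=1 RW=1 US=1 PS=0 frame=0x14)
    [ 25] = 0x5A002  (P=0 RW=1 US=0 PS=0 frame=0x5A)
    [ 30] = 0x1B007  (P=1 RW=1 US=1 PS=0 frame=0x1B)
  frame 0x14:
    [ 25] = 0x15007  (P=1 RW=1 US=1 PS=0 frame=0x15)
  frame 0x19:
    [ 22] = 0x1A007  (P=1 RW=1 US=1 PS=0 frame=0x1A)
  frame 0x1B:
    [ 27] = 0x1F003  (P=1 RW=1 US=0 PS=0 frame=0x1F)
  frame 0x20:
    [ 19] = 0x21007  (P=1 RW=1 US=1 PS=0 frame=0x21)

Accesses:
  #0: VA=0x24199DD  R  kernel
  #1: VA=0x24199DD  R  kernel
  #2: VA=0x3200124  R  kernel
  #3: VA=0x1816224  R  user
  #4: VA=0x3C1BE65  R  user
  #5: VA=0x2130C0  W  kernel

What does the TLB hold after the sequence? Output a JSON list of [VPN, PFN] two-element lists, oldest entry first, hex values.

Per-access translation:
#0 VA=0x24199DD (r,kernel):
  lvl0: tbl 0x11, slot 18 ⇒ 0x14007 (P1/RW1/US1/PS0)
  lvl1: tbl 0x14, slot 25 ⇒ 0x15007 (P1/RW1/US1/PS0)
  → PA=0x159DD  (2 entries read)
#1 VA=0x24199DD (r,kernel):
  TLB hit vpn=0x2419 → PA=0x159DD
#2 VA=0x3200124 (r,kernel):
  lvl0: tbl 0x11, slot 25 ⇒ 0x5A002 (P0/RW1/US0/PS0)
  → PAGE_NOT_PRESENT  (1 entries read)
#3 VA=0x1816224 (r,user):
  lvl0: tbl 0x11, slot 12 ⇒ 0x19007 (P1/RW1/US1/PS0)
  lvl1: tbl 0x19, slot 22 ⇒ 0x1A007 (P1/RW1/US1/PS0)
  → PA=0x1A224  (2 entries read)
#4 VA=0x3C1BE65 (r,user):
  lvl0: tbl 0x11, slot 30 ⇒ 0x1B007 (P1/RW1/US1/PS0)
  lvl1: tbl 0x1B, slot 27 ⇒ 0x1F003 (P1/RW1/US0/PS0)
  → PROTECTION_VIOLATION  (2 entries read)
#5 VA=0x2130C0 (w,kernel):
  lvl0: tbl 0x11, slot 1 ⇒ 0x20007 (P1/RW1/US1/PS0)
  lvl1: tbl 0x20, slot 19 ⇒ 0x21007 (P1/RW1/US1/PS0)
  → PA=0x210C0  (2 entries read)

TLB: [["0x2419", "0x15"], ["0x1816", "0x1A"], ["0x213", "0x21"]]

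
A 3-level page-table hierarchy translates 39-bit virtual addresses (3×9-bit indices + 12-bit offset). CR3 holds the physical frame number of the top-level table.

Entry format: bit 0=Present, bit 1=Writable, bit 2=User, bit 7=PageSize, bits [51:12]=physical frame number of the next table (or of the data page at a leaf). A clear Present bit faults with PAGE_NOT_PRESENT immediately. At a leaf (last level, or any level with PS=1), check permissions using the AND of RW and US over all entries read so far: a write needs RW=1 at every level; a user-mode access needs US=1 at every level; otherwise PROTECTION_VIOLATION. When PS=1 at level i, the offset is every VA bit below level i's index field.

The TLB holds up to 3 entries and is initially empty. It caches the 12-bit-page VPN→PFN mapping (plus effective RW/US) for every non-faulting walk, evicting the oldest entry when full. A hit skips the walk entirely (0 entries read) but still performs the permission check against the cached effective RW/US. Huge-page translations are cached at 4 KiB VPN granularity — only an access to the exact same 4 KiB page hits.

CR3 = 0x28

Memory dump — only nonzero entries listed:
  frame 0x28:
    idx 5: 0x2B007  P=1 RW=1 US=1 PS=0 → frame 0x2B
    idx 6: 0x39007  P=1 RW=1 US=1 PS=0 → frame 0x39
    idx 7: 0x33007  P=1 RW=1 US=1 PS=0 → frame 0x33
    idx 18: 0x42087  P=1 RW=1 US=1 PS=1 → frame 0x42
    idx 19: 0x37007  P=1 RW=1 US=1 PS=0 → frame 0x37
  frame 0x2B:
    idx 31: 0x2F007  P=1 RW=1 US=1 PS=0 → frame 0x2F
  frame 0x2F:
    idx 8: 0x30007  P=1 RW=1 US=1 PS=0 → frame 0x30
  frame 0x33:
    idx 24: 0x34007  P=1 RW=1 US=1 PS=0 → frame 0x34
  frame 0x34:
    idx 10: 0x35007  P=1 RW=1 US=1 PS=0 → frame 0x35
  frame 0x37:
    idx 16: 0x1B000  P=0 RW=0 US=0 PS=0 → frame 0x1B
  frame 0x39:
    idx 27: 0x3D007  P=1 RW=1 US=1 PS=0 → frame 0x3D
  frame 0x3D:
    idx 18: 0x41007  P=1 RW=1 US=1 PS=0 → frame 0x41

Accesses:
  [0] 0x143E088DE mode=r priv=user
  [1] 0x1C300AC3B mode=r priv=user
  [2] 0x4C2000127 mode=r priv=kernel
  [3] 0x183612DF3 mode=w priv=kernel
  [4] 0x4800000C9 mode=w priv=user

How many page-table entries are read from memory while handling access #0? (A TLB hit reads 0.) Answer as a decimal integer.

Per-access translation:
#0 VA=0x143E088DE (r,user):
  [0] read 0x28 idx=5: raw=0x2B007 flags P=1 W=1 U=1 S=0
  [1] read 0x2B idx=31: raw=0x2F007 flags P=1 W=1 U=1 S=0
  [2] read 0x2F idx=8: raw=0x30007 flags P=1 W=1 U=1 S=0
  ✓ 0x308DE  — 3 lookups
#1 VA=0x1C300AC3B (r,user):
  [0] read 0x28 idx=7: raw=0x33007 flags P=1 W=1 U=1 S=0
  [1] read 0x33 idx=24: raw=0x34007 flags P=1 W=1 U=1 S=0
  [2] read 0x34 idx=10: raw=0x35007 flags P=1 W=1 U=1 S=0
  ✓ 0x35C3B  — 3 lookups
#2 VA=0x4C2000127 (r,kernel):
  [0] read 0x28 idx=19: raw=0x37007 flags P=1 W=1 U=1 S=0
  [1] read 0x37 idx=16: raw=0x1B000 flags P=0 W=0 U=0 S=0
  → PAGE_NOT_PRESENT  (2 entries read)
#3 VA=0x183612DF3 (w,kernel):
  [0] read 0x28 idx=6: raw=0x39007 flags P=1 W=1 U=1 S=0
  [1] read 0x39 idx=27: raw=0x3D007 flags P=1 W=1 U=1 S=0
  [2] read 0x3D idx=18: raw=0x41007 flags P=1 W=1 U=1 S=0
  ✓ 0x41DF3  — 3 lookups
#4 VA=0x4800000C9 (w,user):
  [0] read 0x28 idx=18: raw=0x42087 flags P=1 W=1 U=1 S=1
  ✓ 0x420C9 (huge @L0)  — 1 lookups

Entries read for #0: 3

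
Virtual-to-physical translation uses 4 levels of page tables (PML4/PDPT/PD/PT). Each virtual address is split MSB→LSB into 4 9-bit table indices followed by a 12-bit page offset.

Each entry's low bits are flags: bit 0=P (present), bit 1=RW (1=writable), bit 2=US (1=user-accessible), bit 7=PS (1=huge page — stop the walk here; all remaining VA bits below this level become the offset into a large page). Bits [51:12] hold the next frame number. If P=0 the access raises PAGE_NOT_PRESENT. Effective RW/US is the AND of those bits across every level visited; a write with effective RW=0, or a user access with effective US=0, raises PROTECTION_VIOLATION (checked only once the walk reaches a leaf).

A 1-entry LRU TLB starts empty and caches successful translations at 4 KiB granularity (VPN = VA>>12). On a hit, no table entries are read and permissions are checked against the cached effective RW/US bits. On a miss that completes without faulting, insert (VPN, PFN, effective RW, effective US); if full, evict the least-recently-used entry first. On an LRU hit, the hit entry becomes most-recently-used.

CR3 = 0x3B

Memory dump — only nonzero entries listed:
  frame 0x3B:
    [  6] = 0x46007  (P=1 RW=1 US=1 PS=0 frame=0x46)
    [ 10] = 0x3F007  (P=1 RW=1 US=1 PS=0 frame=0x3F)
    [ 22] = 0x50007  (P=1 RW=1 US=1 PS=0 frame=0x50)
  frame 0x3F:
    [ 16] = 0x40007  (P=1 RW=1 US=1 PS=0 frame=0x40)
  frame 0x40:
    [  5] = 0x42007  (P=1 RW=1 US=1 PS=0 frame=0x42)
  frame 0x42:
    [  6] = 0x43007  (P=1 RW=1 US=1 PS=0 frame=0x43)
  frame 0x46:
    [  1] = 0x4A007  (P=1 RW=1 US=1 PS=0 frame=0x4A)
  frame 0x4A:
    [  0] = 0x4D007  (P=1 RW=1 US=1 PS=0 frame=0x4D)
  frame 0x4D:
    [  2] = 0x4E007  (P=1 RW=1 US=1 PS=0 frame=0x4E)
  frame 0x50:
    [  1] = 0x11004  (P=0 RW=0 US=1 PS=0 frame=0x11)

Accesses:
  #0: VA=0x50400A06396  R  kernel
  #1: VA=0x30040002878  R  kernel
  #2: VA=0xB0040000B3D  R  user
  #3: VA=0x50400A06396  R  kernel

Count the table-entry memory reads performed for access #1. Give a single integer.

Walk each access:
#0 VA=0x50400A06396 (r,kernel):
  [0] read 0x3B idx=10: raw=0x3F007 flags P=1 W=1 U=1 S=0
  [1] read 0x3F idx=16: raw=0x40007 flags P=1 W=1 U=1 S=0
  [2] read 0x40 idx=5: raw=0x42007 flags P=1 W=1 U=1 S=0
  [3] read 0x42 idx=6: raw=0x43007 flags P=1 W=1 U=1 S=0
  ⇒ phys 0x43396  [4 reads]
#1 VA=0x30040002878 (r,kernel):
  [0] read 0x3B idx=6: raw=0x46007 flags P=1 W=1 U=1 S=0
  [1] read 0x46 idx=1: raw=0x4A007 flags P=1 W=1 U=1 S=0
  [2] read 0x4A idx=0: raw=0x4D007 flags P=1 W=1 U=1 S=0
  [3] read 0x4D idx=2: raw=0x4E007 flags P=1 W=1 U=1 S=0
  ⇒ phys 0x4E878  [4 reads]
#2 VA=0xB0040000B3D (r,user):
  [0] read 0x3B idx=22: raw=0x50007 flags P=1 W=1 U=1 S=0
  [1] read 0x50 idx=1: raw=0x11004 flags P=0 W=0 U=1 S=0
  ✗ PAGE_NOT_PRESENT  [2 reads]
#3 VA=0x50400A06396 (r,kernel):
  [0] read 0x3B idx=10: raw=0x3F007 flags P=1 W=1 U=1 S=0
  [1] read 0x3F idx=16: raw=0x40007 flags P=1 W=1 U=1 S=0
  [2] read 0x40 idx=5: raw=0x42007 flags P=1 W=1 U=1 S=0
  [3] read 0x42 idx=6: raw=0x43007 flags P=1 W=1 U=1 S=0
  ⇒ phys 0x43396  [4 reads]

Entries read for #1: 4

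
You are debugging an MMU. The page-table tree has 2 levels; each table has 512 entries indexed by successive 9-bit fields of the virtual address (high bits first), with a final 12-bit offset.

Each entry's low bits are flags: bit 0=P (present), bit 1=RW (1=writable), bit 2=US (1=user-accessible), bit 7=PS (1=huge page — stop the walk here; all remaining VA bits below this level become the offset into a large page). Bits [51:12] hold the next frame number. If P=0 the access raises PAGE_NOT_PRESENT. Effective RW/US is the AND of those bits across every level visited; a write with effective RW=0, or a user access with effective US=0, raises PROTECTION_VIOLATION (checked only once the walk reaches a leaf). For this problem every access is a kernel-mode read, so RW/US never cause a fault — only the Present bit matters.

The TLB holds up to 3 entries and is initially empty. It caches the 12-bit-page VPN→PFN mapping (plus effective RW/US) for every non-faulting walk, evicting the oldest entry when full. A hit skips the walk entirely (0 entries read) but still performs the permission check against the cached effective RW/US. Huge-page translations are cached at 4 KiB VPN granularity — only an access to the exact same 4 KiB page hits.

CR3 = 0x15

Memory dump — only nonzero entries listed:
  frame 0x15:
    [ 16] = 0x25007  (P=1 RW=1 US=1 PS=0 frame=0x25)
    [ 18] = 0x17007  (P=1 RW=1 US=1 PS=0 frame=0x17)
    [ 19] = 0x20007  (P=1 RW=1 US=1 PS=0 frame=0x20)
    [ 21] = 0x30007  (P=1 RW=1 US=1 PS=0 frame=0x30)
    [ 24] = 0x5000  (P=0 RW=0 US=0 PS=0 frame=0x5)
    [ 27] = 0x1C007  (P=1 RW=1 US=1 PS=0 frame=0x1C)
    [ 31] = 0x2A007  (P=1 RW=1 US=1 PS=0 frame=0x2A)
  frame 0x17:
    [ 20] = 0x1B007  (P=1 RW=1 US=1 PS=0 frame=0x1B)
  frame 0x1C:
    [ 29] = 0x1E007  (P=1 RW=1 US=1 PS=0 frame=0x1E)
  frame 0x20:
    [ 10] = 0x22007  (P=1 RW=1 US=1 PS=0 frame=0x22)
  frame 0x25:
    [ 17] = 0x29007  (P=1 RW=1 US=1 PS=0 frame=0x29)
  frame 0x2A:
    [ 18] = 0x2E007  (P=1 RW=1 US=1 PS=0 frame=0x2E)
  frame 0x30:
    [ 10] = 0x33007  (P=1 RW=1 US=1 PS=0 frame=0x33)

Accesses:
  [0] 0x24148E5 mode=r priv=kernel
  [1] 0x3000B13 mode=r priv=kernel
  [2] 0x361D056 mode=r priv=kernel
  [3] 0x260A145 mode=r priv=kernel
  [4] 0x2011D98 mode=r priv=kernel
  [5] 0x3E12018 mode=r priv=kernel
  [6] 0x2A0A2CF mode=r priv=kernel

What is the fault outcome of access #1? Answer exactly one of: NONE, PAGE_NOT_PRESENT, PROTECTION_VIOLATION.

Walk each access:
#0 VA=0x24148E5 (r,kernel):
  [0] read 0x15 idx=18: raw=0x17007 flags P=1 W=1 U=1 S=0
  [1] read 0x17 idx=20: raw=0x1B007 flags P=1 W=1 U=1 S=0
  ✓ 0x1B8E5  — 2 lookups
#1 VA=0x3000B13 (r,kernel):
  [0] read 0x15 idx=24: raw=0x5000 flags P=0 W=0 U=0 S=0
  ✗ PAGE_NOT_PRESENT  [1 reads]
#2 VA=0x361D056 (r,kernel):
  [0] read 0x15 idx=27: raw=0x1C007 flags P=1 W=1 U=1 S=0
  [1] read 0x1C idx=29: raw=0x1E007 flags P=1 W=1 U=1 S=0
  ✓ 0x1E056  — 2 lookups
#3 VA=0x260A145 (r,kernel):
  [0] read 0x15 idx=19: raw=0x20007 flags P=1 W=1 U=1 S=0
  [1] read 0x20 idx=10: raw=0x22007 flags P=1 W=1 U=1 S=0
  ✓ 0x22145  — 2 lookups
#4 VA=0x2011D98 (r,kernel):
  [0] read 0x15 idx=16: raw=0x25007 flags P=1 W=1 U=1 S=0
  [1] read 0x25 idx=17: raw=0x29007 flags P=1 W=1 U=1 S=0
  ✓ 0x29D98  — 2 lookups
#5 VA=0x3E12018 (r,kernel):
  [0] read 0x15 idx=31: raw=0x2A007 flags P=1 W=1 U=1 S=0
  [1] read 0x2A idx=18: raw=0x2E007 flags P=1 W=1 U=1 S=0
  ✓ 0x2E018  — 2 lookups
#6 VA=0x2A0A2CF (r,kernel):
  [0] read 0x15 idx=21: raw=0x30007 flags P=1 W=1 U=1 S=0
  [1] read 0x30 idx=10: raw=0x33007 flags P=1 W=1 U=1 S=0
  ✓ 0x332CF  — 2 lookups

Access #1 fault: PAGE_NOT_PRESENT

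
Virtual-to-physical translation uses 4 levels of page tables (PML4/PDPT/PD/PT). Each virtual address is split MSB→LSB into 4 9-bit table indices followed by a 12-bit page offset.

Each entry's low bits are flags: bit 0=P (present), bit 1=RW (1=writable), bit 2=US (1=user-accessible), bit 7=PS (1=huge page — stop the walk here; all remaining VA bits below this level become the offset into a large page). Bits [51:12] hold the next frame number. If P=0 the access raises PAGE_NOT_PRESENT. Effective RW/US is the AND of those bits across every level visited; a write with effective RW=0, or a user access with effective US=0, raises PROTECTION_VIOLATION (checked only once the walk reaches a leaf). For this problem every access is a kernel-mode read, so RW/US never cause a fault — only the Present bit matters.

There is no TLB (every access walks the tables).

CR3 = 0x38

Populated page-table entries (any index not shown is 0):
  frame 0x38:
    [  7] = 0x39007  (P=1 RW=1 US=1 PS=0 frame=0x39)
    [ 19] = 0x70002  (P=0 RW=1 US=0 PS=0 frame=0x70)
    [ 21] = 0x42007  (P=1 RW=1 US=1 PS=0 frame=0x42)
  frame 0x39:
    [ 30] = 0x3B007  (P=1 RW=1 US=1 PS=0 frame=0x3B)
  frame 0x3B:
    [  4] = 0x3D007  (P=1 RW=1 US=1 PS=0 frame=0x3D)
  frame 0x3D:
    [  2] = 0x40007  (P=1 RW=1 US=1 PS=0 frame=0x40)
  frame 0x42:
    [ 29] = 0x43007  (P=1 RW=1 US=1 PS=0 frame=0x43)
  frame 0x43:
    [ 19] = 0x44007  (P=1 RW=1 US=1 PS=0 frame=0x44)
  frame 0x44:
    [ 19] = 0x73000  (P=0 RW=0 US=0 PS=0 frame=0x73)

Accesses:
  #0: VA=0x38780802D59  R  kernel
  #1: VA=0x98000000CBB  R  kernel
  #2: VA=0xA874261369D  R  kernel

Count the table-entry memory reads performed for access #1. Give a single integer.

Trace:
#0 VA=0x38780802D59 (r,kernel):
  L0 @0x38[7] → 0x39007  P=1,RW=1,US=1,PS=0
  L1 @0x39[30] → 0x3B007  P=1,RW=1,US=1,PS=0
  L2 @0x3B[4] → 0x3D007  P=1,RW=1,US=1,PS=0
  L3 @0x3D[2] → 0x40007  P=1,RW=1,US=1,PS=0
  ⇒ phys 0x40D59  [4 reads]
#1 VA=0x98000000CBB (r,kernel):
  L0 @0x38[19] → 0x70002  P=0,RW=1,US=0,PS=0
  ✗ PAGE_NOT_PRESENT  [1 reads]
#2 VA=0xA874261369D (r,kernel):
  L0 @0x38[21] → 0x42007  P=1,RW=1,US=1,PS=0
  L1 @0x42[29] → 0x43007  P=1,RW=1,US=1,PS=0
  L2 @0x43[19] → 0x44007  P=1,RW=1,US=1,PS=0
  L3 @0x44[19] → 0x73000  P=0,RW=0,US=0,PS=0
  ✗ PAGE_NOT_PRESENT  [4 reads]

Entries read for #1: 1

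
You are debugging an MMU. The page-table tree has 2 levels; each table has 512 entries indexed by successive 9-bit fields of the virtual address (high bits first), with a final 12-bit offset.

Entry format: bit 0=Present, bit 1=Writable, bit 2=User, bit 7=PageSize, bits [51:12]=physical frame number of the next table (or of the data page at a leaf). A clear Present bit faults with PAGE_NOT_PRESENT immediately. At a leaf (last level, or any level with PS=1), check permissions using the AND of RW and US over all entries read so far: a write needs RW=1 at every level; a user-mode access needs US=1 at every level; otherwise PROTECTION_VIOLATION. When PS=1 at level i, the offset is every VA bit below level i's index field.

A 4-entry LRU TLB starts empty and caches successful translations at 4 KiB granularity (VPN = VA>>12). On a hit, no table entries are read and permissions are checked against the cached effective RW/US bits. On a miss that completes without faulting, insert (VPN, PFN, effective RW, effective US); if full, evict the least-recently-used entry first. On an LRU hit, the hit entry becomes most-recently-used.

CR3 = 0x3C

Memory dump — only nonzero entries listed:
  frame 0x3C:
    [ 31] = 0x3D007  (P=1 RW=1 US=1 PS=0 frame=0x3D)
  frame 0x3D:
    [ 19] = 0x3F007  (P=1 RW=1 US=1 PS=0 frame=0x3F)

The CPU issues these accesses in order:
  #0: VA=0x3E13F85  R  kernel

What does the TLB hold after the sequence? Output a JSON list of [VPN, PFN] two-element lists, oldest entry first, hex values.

Trace:
#0 VA=0x3E13F85 (r,kernel):
  lvl0: tbl 0x3C, slot 31 ⇒ 0x3D007 (P1/RW1/US1/PS0)
  lvl1: tbl 0x3D, slot 19 ⇒ 0x3F007 (P1/RW1/US1/PS0)
  ⇒ phys 0x3FF85  [2 reads]

TLB: [["0x3E13", "0x3F"]]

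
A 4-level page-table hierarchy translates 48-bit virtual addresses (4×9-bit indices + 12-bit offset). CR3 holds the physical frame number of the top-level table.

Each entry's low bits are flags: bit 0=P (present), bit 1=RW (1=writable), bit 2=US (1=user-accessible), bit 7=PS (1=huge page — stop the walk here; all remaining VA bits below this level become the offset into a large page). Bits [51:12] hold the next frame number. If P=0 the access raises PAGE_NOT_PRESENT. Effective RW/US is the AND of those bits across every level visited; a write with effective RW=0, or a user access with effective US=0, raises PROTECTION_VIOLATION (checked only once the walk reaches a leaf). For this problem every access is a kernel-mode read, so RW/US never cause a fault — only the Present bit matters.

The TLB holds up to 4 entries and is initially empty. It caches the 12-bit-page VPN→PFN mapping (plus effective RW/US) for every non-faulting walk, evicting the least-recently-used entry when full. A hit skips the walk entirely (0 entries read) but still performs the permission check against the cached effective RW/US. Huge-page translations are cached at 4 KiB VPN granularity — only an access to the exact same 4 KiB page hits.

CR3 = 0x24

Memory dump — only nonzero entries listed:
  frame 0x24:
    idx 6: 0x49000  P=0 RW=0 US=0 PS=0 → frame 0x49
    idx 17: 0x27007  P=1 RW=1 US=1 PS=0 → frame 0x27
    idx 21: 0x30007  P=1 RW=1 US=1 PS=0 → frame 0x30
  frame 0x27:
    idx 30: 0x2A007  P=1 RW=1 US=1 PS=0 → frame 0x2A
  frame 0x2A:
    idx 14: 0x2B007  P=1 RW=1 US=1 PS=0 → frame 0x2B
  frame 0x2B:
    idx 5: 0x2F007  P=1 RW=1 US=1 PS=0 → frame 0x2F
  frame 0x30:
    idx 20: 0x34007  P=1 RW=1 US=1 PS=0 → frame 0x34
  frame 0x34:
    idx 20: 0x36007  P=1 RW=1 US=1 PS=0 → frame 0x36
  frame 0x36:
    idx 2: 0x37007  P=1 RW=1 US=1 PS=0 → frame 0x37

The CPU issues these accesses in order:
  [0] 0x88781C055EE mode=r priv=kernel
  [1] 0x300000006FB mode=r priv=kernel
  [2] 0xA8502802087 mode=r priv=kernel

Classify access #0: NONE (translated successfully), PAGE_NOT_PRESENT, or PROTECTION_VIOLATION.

Per-access translation:
#0 VA=0x88781C055EE (r,kernel):
  L0: frame=0x24 idx=17 entry=0x27007 [P=1 RW=1 US=1 PS=0]
  L1: frame=0x27 idx=30 entry=0x2A007 [P=1 RW=1 US=1 PS=0]
  L2: frame=0x2A idx=14 entry=0x2B007 [P=1 RW=1 US=1 PS=0]
  L3: frame=0x2B idx=5 entry=0x2F007 [P=1 RW=1 US=1 PS=0]
  ✓ 0x2F5EE  — 4 lookups
#1 VA=0x300000006FB (r,kernel):
  L0: frame=0x24 idx=6 entry=0x49000 [P=0 RW=0 US=0 PS=0]
  ✗ PAGE_NOT_PRESENT  [1 reads]
#2 VA=0xA8502802087 (r,kernel):
  L0: frame=0x24 idx=21 entry=0x30007 [P=1 RW=1 US=1 PS=0]
  L1: frame=0x30 idx=20 entry=0x34007 [P=1 RW=1 US=1 PS=0]
  L2: frame=0x34 idx=20 entry=0x36007 [P=1 RW=1 US=1 PS=0]
  L3: frame=0x36 idx=2 entry=0x37007 [P=1 RW=1 US=1 PS=0]
  ✓ 0x37087  — 4 lookups

Access #0 fault: NONE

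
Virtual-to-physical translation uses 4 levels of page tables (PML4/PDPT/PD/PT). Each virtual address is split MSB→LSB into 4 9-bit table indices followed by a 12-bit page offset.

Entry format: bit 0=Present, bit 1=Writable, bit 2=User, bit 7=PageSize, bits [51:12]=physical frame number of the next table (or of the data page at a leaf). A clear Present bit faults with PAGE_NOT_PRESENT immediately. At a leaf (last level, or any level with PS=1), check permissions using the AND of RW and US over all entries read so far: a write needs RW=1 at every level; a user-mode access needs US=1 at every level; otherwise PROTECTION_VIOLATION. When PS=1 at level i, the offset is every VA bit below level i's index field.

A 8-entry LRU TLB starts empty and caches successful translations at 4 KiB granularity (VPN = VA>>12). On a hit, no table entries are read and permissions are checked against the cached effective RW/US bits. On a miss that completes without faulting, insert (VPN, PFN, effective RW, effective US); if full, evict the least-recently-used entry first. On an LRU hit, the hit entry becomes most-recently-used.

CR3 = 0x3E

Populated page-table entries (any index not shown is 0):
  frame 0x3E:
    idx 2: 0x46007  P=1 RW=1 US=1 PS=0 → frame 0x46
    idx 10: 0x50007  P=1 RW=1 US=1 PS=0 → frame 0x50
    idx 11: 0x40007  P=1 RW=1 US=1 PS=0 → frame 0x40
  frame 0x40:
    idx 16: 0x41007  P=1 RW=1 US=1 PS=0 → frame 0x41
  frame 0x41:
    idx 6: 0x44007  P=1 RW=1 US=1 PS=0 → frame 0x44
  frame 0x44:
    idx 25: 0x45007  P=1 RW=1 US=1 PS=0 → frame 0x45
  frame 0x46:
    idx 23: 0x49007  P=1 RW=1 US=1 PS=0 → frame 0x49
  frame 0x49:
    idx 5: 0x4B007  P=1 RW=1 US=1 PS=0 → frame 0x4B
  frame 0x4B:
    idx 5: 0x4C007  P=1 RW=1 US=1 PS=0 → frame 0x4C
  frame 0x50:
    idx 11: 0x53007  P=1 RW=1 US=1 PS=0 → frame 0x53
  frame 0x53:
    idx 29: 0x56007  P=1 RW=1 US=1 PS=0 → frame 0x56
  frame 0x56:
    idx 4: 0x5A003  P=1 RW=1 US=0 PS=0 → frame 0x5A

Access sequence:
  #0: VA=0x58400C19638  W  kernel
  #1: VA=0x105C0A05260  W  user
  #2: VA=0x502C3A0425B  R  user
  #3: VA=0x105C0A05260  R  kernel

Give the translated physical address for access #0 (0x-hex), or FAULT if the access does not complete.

Walk each access:
#0 VA=0x58400C19638 (w,kernel):
  lvl0: tbl 0x3E, slot 11 ⇒ 0x40007 (P1/RW1/US1/PS0)
  lvl1: tbl 0x40, slot 16 ⇒ 0x41007 (P1/RW1/US1/PS0)
  lvl2: tbl 0x41, slot 6 ⇒ 0x44007 (P1/RW1/US1/PS0)
  lvl3: tbl 0x44, slot 25 ⇒ 0x45007 (P1/RW1/US1/PS0)
  → PA=0x45638  (4 entries read)
#1 VA=0x105C0A05260 (w,user):
  lvl0: tbl 0x3E, slot 2 ⇒ 0x46007 (P1/RW1/US1/PS0)
  lvl1: tbl 0x46, slot 23 ⇒ 0x49007 (P1/RW1/US1/PS0)
  lvl2: tbl 0x49, slot 5 ⇒ 0x4B007 (P1/RW1/US1/PS0)
  lvl3: tbl 0x4B, slot 5 ⇒ 0x4C007 (P1/RW1/US1/PS0)
  → PA=0x4C260  (4 entries read)
#2 VA=0x502C3A0425B (r,user):
  lvl0: tbl 0x3E, slot 10 ⇒ 0x50007 (P1/RW1/US1/PS0)
  lvl1: tbl 0x50, slot 11 ⇒ 0x53007 (P1/RW1/US1/PS0)
  lvl2: tbl 0x53, slot 29 ⇒ 0x56007 (P1/RW1/US1/PS0)
  lvl3: tbl 0x56, slot 4 ⇒ 0x5A003 (P1/RW1/US0/PS0)
  ⇒ fault: PROTECTION_VIOLATION  — 4 lookups
#3 VA=0x105C0A05260 (r,kernel):
  TLB hit vpn=0x105C0A05 → PA=0x4C260

Access #0 PA: 0x45638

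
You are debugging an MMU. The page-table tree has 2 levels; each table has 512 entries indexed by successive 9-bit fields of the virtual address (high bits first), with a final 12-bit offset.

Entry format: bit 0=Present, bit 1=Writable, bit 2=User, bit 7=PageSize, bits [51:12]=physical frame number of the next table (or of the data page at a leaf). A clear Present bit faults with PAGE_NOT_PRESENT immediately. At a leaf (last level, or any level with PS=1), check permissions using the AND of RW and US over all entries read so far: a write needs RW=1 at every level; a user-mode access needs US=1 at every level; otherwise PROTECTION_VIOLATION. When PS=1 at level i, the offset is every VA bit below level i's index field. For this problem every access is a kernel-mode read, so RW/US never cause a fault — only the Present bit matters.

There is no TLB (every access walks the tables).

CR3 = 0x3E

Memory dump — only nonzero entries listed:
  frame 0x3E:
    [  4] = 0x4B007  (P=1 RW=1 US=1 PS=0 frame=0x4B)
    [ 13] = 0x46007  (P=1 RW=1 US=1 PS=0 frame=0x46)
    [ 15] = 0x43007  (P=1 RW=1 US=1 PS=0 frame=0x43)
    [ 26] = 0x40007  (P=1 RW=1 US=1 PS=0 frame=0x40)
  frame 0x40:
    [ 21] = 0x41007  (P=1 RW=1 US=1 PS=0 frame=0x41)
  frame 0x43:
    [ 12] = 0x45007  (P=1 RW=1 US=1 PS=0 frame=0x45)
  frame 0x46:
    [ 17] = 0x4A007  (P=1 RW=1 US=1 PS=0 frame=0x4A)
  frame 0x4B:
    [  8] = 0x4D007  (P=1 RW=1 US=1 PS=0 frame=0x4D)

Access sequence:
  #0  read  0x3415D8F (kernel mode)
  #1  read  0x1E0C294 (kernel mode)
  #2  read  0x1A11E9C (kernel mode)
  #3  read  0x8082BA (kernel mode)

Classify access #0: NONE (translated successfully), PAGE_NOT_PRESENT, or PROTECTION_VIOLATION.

Walk each access:
#0 VA=0x3415D8F (r,kernel):
  [0] read 0x3E idx=26: raw=0x40007 flags P=1 W=1 U=1 S=0
  [1] read 0x40 idx=21: raw=0x41007 flags P=1 W=1 U=1 S=0
  ⇒ phys 0x41D8F  [2 reads]
#1 VA=0x1E0C294 (r,kernel):
  [0] read 0x3E idx=15: raw=0x43007 flags P=1 W=1 U=1 S=0
  [1] read 0x43 idx=12: raw=0x45007 flags P=1 W=1 U=1 S=0
  ⇒ phys 0x45294  [2 reads]
#2 VA=0x1A11E9C (r,kernel):
  [0] read 0x3E idx=13: raw=0x46007 flags P=1 W=1 U=1 S=0
  [1] read 0x46 idx=17: raw=0x4A007 flags P=1 W=1 U=1 S=0
  ⇒ phys 0x4AE9C  [2 reads]
#3 VA=0x8082BA (r,kernel):
  [0] read 0x3E idx=4: raw=0x4B007 flags P=1 W=1 U=1 S=0
  [1] read 0x4B idx=8: raw=0x4D007 flags P=1 W=1 U=1 S=0
  ⇒ phys 0x4D2BA  [2 reads]

Access #0 fault: NONE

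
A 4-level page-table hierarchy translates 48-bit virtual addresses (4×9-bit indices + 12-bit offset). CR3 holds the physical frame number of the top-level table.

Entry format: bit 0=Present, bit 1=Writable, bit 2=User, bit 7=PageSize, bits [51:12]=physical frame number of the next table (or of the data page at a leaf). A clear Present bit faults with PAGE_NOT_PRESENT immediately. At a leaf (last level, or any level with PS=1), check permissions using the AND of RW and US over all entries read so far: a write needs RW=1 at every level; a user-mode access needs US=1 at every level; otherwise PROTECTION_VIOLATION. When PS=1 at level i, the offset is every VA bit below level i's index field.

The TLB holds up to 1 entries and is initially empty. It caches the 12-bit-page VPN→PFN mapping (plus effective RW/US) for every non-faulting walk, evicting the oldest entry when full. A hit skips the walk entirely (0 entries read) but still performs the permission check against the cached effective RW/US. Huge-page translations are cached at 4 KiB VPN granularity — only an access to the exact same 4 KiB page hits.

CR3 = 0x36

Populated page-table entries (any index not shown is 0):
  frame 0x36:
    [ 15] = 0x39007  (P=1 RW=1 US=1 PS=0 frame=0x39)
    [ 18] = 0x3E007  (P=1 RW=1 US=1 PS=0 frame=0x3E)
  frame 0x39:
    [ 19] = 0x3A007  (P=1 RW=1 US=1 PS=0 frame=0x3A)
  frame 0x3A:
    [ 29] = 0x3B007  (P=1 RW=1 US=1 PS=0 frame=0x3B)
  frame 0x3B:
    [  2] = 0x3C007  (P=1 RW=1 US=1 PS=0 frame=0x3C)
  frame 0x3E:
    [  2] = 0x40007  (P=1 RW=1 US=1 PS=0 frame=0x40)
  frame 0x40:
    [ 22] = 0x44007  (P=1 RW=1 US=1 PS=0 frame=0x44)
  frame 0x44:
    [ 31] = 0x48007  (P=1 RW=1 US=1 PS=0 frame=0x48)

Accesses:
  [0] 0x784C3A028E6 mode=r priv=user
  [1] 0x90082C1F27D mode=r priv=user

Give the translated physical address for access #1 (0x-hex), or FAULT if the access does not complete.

Per-access translation:
#0 VA=0x784C3A028E6 (r,user):
  [0] read 0x36 idx=15: raw=0x39007 flags P=1 W=1 U=1 S=0
  [1] read 0x39 idx=19: raw=0x3A007 flags P=1 W=1 U=1 S=0
  [2] read 0x3A idx=29: raw=0x3B007 flags P=1 W=1 U=1 S=0
  [3] read 0x3B idx=2: raw=0x3C007 flags P=1 W=1 U=1 S=0
  → PA=0x3C8E6  (4 entries read)
#1 VA=0x90082C1F27D (r,user):
  [0] read 0x36 idx=18: raw=0x3E007 flags P=1 W=1 U=1 S=0
  [1] read 0x3E idx=2: raw=0x40007 flags P=1 W=1 U=1 S=0
  [2] read 0x40 idx=22: raw=0x44007 flags P=1 W=1 U=1 S=0
  [3] read 0x44 idx=31: raw=0x48007 flags P=1 W=1 U=1 S=0
  → PA=0x4827D  (4 entries read)

Access #1 PA: 0x4827D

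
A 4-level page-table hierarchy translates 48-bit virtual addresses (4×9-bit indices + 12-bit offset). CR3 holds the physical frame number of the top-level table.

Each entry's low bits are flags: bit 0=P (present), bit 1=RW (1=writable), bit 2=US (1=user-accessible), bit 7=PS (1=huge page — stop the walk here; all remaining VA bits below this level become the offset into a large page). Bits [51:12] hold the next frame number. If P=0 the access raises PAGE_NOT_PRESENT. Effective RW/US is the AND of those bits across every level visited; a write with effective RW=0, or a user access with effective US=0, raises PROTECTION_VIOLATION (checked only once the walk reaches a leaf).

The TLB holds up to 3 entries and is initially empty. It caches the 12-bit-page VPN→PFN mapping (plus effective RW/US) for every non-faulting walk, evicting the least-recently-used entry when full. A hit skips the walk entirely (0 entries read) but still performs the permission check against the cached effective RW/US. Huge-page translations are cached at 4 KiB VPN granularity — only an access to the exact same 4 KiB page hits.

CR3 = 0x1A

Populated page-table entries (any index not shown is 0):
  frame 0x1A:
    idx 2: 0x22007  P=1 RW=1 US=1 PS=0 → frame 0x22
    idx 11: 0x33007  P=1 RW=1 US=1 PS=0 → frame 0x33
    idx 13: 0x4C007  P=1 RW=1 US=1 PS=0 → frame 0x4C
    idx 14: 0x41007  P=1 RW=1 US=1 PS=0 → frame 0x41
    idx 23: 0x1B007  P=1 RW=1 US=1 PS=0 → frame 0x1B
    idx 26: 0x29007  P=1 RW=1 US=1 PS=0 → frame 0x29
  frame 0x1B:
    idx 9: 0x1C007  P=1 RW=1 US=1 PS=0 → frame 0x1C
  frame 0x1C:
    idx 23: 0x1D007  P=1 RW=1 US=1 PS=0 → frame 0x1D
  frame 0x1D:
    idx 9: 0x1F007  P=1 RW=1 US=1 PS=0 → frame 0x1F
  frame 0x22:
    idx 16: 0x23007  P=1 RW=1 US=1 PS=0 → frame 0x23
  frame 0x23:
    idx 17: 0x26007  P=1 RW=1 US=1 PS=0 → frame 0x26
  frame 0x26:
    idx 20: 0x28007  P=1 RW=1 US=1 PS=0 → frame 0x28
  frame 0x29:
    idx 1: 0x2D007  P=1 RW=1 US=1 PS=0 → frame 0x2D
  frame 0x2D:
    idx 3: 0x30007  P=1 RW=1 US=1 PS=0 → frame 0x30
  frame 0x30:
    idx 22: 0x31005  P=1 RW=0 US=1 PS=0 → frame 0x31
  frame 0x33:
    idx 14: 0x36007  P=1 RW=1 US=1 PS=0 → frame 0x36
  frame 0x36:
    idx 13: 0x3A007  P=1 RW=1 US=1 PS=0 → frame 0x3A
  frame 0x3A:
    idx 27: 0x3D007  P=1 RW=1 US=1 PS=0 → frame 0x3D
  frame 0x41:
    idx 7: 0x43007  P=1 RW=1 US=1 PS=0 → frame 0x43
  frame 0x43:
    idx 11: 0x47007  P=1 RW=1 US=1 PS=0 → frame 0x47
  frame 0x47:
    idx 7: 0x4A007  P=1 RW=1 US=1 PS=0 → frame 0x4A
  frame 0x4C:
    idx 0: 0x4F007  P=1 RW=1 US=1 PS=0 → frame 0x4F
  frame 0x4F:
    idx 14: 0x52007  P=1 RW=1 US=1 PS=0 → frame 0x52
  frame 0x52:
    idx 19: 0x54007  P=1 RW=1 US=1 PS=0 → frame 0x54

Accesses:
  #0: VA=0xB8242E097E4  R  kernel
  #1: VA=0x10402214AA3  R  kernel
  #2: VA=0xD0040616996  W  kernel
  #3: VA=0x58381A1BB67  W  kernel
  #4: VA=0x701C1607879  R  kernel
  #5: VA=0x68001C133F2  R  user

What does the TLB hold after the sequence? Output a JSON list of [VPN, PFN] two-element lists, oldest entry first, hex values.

Trace:
#0 VA=0xB8242E097E4 (r,kernel):
  lvl0: tbl 0x1A, slot 23 ⇒ 0x1B007 (P1/RW1/US1/PS0)
  lvl1: tbl 0x1B, slot 9 ⇒ 0x1C007 (P1/RW1/US1/PS0)
  lvl2: tbl 0x1C, slot 23 ⇒ 0x1D007 (P1/RW1/US1/PS0)
  lvl3: tbl 0x1D, slot 9 ⇒ 0x1F007 (P1/RW1/US1/PS0)
  → PA=0x1F7E4  (4 entries read)
#1 VA=0x10402214AA3 (r,kernel):
  lvl0: tbl 0x1A, slot 2 ⇒ 0x22007 (P1/RW1/US1/PS0)
  lvl1: tbl 0x22, slot 16 ⇒ 0x23007 (P1/RW1/US1/PS0)
  lvl2: tbl 0x23, slot 17 ⇒ 0x26007 (P1/RW1/US1/PS0)
  lvl3: tbl 0x26, slot 20 ⇒ 0x28007 (P1/RW1/US1/PS0)
  → PA=0x28AA3  (4 entries read)
#2 VA=0xD0040616996 (w,kernel):
  lvl0: tbl 0x1A, slot 26 ⇒ 0x29007 (P1/RW1/US1/PS0)
  lvl1: tbl 0x29, slot 1 ⇒ 0x2D007 (P1/RW1/US1/PS0)
  lvl2: tbl 0x2D, slot 3 ⇒ 0x30007 (P1/RW1/US1/PS0)
  lvl3: tbl 0x30, slot 22 ⇒ 0x31005 (P1/RW0/US1/PS0)
  ✗ PROTECTION_VIOLATION  [4 reads]
#3 VA=0x58381A1BB67 (w,kernel):
  lvl0: tbl 0x1A, slot 11 ⇒ 0x33007 (P1/RW1/US1/PS0)
  lvl1: tbl 0x33, slot 14 ⇒ 0x36007 (P1/RW1/US1/PS0)
  lvl2: tbl 0x36, slot 13 ⇒ 0x3A007 (P1/RW1/US1/PS0)
  lvl3: tbl 0x3A, slot 27 ⇒ 0x3D007 (P1/RW1/US1/PS0)
  → PA=0x3DB67  (4 entries read)
#4 VA=0x701C1607879 (r,kernel):
  lvl0: tbl 0x1A, slot 14 ⇒ 0x41007 (P1/RW1/US1/PS0)
  lvl1: tbl 0x41, slot 7 ⇒ 0x43007 (P1/RW1/US1/PS0)
  lvl2: tbl 0x43, slot 11 ⇒ 0x47007 (P1/RW1/US1/PS0)
  lvl3: tbl 0x47, slot 7 ⇒ 0x4A007 (P1/RW1/US1/PS0)
  → PA=0x4A879  (4 entries read)
#5 VA=0x68001C133F2 (r,user):
  lvl0: tbl 0x1A, slot 13 ⇒ 0x4C007 (P1/RW1/US1/PS0)
  lvl1: tbl 0x4C, slot 0 ⇒ 0x4F007 (P1/RW1/US1/PS0)
  lvl2: tbl 0x4F, slot 14 ⇒ 0x52007 (P1/RW1/US1/PS0)
  lvl3: tbl 0x52, slot 19 ⇒ 0x54007 (P1/RW1/US1/PS0)
  → PA=0x543F2  (4 entries read)

TLB: [["0x58381A1B", "0x3D"], ["0x701C1607", "0x4A"], ["0x68001C13", "0x54"]]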